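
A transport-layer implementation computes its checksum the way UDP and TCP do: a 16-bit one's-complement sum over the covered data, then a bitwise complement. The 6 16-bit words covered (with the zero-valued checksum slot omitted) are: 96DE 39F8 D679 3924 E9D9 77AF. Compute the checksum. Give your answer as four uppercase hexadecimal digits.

BE01

One's-complement addition (fold any carry out of bit 15 back into bit 0):
  0x96DE + 0x39F8 = 0x0D0D6
  0xD0D6 + 0xD679 = 0x1A74F → wrap carry → 0xA750
  0xA750 + 0x3924 = 0x0E074
  0xE074 + 0xE9D9 = 0x1CA4D → wrap carry → 0xCA4E
  0xCA4E + 0x77AF = 0x141FD → wrap carry → 0x41FE
One's-complement sum = 0x41FE.
Checksum = ~0x41FE & 0xFFFF = 0xBE01.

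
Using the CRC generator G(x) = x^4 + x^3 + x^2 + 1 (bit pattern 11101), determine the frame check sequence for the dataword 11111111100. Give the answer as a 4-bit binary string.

Append 4 zeros: 111111111000000. Divide by 11101 (XOR where the leading bit is 1):
  pos 0: 11111 XOR 11101 = 00010
  pos 3: 10111 XOR 11101 = 01010
  pos 4: 10101 XOR 11101 = 01000
  pos 5: 10000 XOR 11101 = 01101
  pos 6: 11010 XOR 11101 = 00111
  pos 8: 11100 XOR 11101 = 00001
Remainder (last 4 bits) = 0100. This is the CRC / FCS.

0100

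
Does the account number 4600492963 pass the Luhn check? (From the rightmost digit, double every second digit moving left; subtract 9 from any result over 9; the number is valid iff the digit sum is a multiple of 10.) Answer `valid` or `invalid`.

valid

From the right, keep odd positions and double even positions (subtract 9 from any doubled value over 9):
  doubled (positions 2,4,...): 3 4 8 0 8 → sum 23
  kept (positions 1,3,...): 3 9 9 0 6 → sum 27
Total = 50.
50 mod 10 = 0, so the number is valid.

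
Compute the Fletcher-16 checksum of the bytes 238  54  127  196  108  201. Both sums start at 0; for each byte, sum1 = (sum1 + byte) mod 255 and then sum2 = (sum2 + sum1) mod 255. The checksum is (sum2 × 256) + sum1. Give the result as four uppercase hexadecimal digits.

Running sums (mod 255):
  after byte 0 (238): sum1=238, sum2=238
  after byte 1 (54): sum1=37, sum2=20
  after byte 2 (127): sum1=164, sum2=184
  after byte 3 (196): sum1=105, sum2=34
  after byte 4 (108): sum1=213, sum2=247
  after byte 5 (201): sum1=159, sum2=151
Checksum = sum2·256 + sum1 = 151·256 + 159 = 38815 = 0x979F.

979F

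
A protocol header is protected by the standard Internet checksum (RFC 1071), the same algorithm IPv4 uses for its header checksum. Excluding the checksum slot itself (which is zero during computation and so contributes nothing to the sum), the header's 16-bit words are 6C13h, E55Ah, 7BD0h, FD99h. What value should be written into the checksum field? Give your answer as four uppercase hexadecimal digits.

3527

One's-complement addition (fold any carry out of bit 15 back into bit 0):
  0x6C13 + 0xE55A = 0x1516D → wrap carry → 0x516E
  0x516E + 0x7BD0 = 0x0CD3E
  0xCD3E + 0xFD99 = 0x1CAD7 → wrap carry → 0xCAD8
One's-complement sum = 0xCAD8.
Checksum = ~0xCAD8 & 0xFFFF = 0x3527.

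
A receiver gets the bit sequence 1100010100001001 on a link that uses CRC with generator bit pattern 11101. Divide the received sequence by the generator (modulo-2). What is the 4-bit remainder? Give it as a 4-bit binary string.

Modulo-2 division of 1100010100001001 by 11101:
  pos 0: 11000 XOR 11101 = 00101
  pos 2: 10110 XOR 11101 = 01011
  pos 3: 10111 XOR 11101 = 01010
  pos 4: 10100 XOR 11101 = 01001
  pos 5: 10010 XOR 11101 = 01111
  pos 6: 11110 XOR 11101 = 00011
  pos 9: 11010 XOR 11101 = 00111
  pos 11: 11101 XOR 11101 = 00000
Remainder = 0000 (zero — the frame passes the CRC check).

0000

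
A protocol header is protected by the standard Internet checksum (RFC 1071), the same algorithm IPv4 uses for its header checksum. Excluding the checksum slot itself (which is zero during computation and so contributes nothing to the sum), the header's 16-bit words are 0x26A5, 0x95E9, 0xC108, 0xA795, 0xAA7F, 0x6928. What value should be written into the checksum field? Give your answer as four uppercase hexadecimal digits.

One's-complement addition (fold any carry out of bit 15 back into bit 0):
  0x26A5 + 0x95E9 = 0x0BC8E
  0xBC8E + 0xC108 = 0x17D96 → wrap carry → 0x7D97
  0x7D97 + 0xA795 = 0x1252C → wrap carry → 0x252D
  0x252D + 0xAA7F = 0x0CFAC
  0xCFAC + 0x6928 = 0x138D4 → wrap carry → 0x38D5
One's-complement sum = 0x38D5.
Checksum = ~0x38D5 & 0xFFFF = 0xC72A.

C72A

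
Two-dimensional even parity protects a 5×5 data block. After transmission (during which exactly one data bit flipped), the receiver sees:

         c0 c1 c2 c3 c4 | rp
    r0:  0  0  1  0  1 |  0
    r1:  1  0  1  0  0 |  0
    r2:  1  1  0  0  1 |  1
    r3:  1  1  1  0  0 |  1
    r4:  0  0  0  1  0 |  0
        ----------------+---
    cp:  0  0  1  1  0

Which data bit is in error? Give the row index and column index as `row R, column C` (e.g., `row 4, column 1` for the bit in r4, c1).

row 4, column 0

Recompute each row's even parity and compare to rp:
  r0: data parity 0, sent rp 0 → ok
  r1: data parity 0, sent rp 0 → ok
  r2: data parity 1, sent rp 1 → ok
  r3: data parity 1, sent rp 1 → ok
  r4: data parity 1, sent rp 0 → mismatch
Recompute each column's even parity and compare to cp:
  c0: data parity 1, sent cp 0 → mismatch
  c1: data parity 0, sent cp 0 → ok
  c2: data parity 1, sent cp 1 → ok
  c3: data parity 1, sent cp 1 → ok
  c4: data parity 0, sent cp 0 → ok
Exactly one row (r4) and one column (c0) fail → the flipped bit is at their intersection.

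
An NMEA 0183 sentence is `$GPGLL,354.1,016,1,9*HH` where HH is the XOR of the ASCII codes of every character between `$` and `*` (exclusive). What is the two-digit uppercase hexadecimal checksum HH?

XOR the ASCII codes of the payload characters:
  'G' = 0x47 → acc = 0x47
  'P' = 0x50 → acc = 0x17
  'G' = 0x47 → acc = 0x50
  'L' = 0x4C → acc = 0x1C
  'L' = 0x4C → acc = 0x50
  ',' = 0x2C → acc = 0x7C
  '3' = 0x33 → acc = 0x4F
  '5' = 0x35 → acc = 0x7A
  '4' = 0x34 → acc = 0x4E
  '.' = 0x2E → acc = 0x60
  '1' = 0x31 → acc = 0x51
  ',' = 0x2C → acc = 0x7D
  '0' = 0x30 → acc = 0x4D
  '1' = 0x31 → acc = 0x7C
  '6' = 0x36 → acc = 0x4A
  ',' = 0x2C → acc = 0x66
  '1' = 0x31 → acc = 0x57
  ',' = 0x2C → acc = 0x7B
  '9' = 0x39 → acc = 0x42
Checksum = 0x42.

42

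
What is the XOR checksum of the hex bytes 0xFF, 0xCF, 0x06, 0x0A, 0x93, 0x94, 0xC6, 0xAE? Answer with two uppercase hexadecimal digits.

53

XOR the bytes together:
  start with 0xFF
  0xFF ⊕ 0xCF = 0x30
  0x30 ⊕ 0x06 = 0x36
  0x36 ⊕ 0x0A = 0x3C
  0x3C ⊕ 0x93 = 0xAF
  0xAF ⊕ 0x94 = 0x3B
  0x3B ⊕ 0xC6 = 0xFD
  0xFD ⊕ 0xAE = 0x53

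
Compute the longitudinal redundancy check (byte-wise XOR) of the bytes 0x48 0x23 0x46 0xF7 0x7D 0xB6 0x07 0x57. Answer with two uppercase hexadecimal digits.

41

XOR the bytes together:
  start with 0x48
  0x48 ⊕ 0x23 = 0x6B
  0x6B ⊕ 0x46 = 0x2D
  0x2D ⊕ 0xF7 = 0xDA
  0xDA ⊕ 0x7D = 0xA7
  0xA7 ⊕ 0xB6 = 0x11
  0x11 ⊕ 0x07 = 0x16
  0x16 ⊕ 0x57 = 0x41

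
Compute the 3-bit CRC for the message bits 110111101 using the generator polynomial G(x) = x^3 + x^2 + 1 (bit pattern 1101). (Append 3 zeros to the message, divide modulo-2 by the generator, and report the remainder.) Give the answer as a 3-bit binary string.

Append 3 zeros: 110111101000. Divide by 1101 (XOR where the leading bit is 1):
  pos 0: 1101 XOR 1101 = 0000
  pos 4: 1110 XOR 1101 = 0011
  pos 6: 1110 XOR 1101 = 0011
  pos 8: 1100 XOR 1101 = 0001
Remainder (last 3 bits) = 001. This is the CRC / FCS.

001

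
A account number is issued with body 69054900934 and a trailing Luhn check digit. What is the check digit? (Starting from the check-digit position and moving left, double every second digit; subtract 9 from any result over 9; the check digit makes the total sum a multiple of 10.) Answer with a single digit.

Partial digits right→left: 4 3 9 0 0 9 4 5 0 9 6
Double every second digit counting from the check-digit position (so the 1st, 3rd, 5th, ... of the partial from the right).
  doubled (with −9 where >9): 8 9 0 8 0 3 → sum 28
  kept as-is: 3 0 9 5 9 → sum 26
Total = 28 + 26 = 54.
Check digit = (10 − (54 mod 10)) mod 10 = 6.

6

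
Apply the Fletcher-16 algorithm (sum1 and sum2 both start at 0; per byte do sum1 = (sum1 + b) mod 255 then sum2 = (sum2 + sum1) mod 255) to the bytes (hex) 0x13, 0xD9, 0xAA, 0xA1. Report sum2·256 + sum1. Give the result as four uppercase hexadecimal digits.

Running sums (mod 255):
  after byte 0 (0x13): sum1=19, sum2=19
  after byte 1 (0xD9): sum1=236, sum2=0
  after byte 2 (0xAA): sum1=151, sum2=151
  after byte 3 (0xA1): sum1=57, sum2=208
Checksum = sum2·256 + sum1 = 208·256 + 57 = 53305 = 0xD039.

D039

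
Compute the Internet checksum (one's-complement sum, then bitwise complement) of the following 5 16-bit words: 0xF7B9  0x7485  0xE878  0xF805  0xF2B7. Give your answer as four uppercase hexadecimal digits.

One's-complement addition (fold any carry out of bit 15 back into bit 0):
  0xF7B9 + 0x7485 = 0x16C3E → wrap carry → 0x6C3F
  0x6C3F + 0xE878 = 0x154B7 → wrap carry → 0x54B8
  0x54B8 + 0xF805 = 0x14CBD → wrap carry → 0x4CBE
  0x4CBE + 0xF2B7 = 0x13F75 → wrap carry → 0x3F76
One's-complement sum = 0x3F76.
Checksum = ~0x3F76 & 0xFFFF = 0xC089.

C089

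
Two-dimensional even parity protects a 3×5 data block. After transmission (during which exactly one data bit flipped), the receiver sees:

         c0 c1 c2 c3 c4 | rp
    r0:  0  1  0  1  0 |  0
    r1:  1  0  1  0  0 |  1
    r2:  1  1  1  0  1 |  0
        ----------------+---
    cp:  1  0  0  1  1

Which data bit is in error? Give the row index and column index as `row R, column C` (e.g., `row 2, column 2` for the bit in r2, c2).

Recompute each row's even parity and compare to rp:
  r0: data parity 0, sent rp 0 → ok
  r1: data parity 0, sent rp 1 → mismatch
  r2: data parity 0, sent rp 0 → ok
Recompute each column's even parity and compare to cp:
  c0: data parity 0, sent cp 1 → mismatch
  c1: data parity 0, sent cp 0 → ok
  c2: data parity 0, sent cp 0 → ok
  c3: data parity 1, sent cp 1 → ok
  c4: data parity 1, sent cp 1 → ok
Exactly one row (r1) and one column (c0) fail → the flipped bit is at their intersection.

row 1, column 0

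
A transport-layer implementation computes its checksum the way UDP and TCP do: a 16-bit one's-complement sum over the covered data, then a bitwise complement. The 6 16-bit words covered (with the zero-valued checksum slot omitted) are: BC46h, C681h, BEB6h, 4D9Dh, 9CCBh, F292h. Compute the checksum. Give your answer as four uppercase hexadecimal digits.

One's-complement addition (fold any carry out of bit 15 back into bit 0):
  0xBC46 + 0xC681 = 0x182C7 → wrap carry → 0x82C8
  0x82C8 + 0xBEB6 = 0x1417E → wrap carry → 0x417F
  0x417F + 0x4D9D = 0x08F1C
  0x8F1C + 0x9CCB = 0x12BE7 → wrap carry → 0x2BE8
  0x2BE8 + 0xF292 = 0x11E7A → wrap carry → 0x1E7B
One's-complement sum = 0x1E7B.
Checksum = ~0x1E7B & 0xFFFF = 0xE184.

E184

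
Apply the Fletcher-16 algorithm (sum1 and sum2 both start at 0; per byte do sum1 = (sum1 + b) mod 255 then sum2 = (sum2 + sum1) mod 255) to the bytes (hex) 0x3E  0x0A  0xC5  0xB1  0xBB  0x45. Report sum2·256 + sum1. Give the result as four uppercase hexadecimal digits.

Running sums (mod 255):
  after byte 0 (0x3E): sum1=62, sum2=62
  after byte 1 (0x0A): sum1=72, sum2=134
  after byte 2 (0xC5): sum1=14, sum2=148
  after byte 3 (0xB1): sum1=191, sum2=84
  after byte 4 (0xBB): sum1=123, sum2=207
  after byte 5 (0x45): sum1=192, sum2=144
Checksum = sum2·256 + sum1 = 144·256 + 192 = 37056 = 0x90C0.

90C0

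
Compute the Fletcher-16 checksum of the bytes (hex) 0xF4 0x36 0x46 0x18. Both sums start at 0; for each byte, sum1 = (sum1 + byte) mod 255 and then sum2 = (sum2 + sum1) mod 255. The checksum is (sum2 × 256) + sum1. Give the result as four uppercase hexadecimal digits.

Running sums (mod 255):
  after byte 0 (0xF4): sum1=244, sum2=244
  after byte 1 (0x36): sum1=43, sum2=32
  after byte 2 (0x46): sum1=113, sum2=145
  after byte 3 (0x18): sum1=137, sum2=27
Checksum = sum2·256 + sum1 = 27·256 + 137 = 7049 = 0x1B89.

1B89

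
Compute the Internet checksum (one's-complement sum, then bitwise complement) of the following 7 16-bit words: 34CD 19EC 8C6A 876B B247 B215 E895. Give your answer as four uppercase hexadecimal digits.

One's-complement addition (fold any carry out of bit 15 back into bit 0):
  0x34CD + 0x19EC = 0x04EB9
  0x4EB9 + 0x8C6A = 0x0DB23
  0xDB23 + 0x876B = 0x1628E → wrap carry → 0x628F
  0x628F + 0xB247 = 0x114D6 → wrap carry → 0x14D7
  0x14D7 + 0xB215 = 0x0C6EC
  0xC6EC + 0xE895 = 0x1AF81 → wrap carry → 0xAF82
One's-complement sum = 0xAF82.
Checksum = ~0xAF82 & 0xFFFF = 0x507D.

507D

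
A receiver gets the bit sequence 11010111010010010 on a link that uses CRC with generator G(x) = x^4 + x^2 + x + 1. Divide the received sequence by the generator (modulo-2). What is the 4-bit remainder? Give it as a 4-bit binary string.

0010

Modulo-2 division of 11010111010010010 by 10111:
  pos 0: 11010 XOR 10111 = 01101
  pos 1: 11011 XOR 10111 = 01100
  pos 2: 11001 XOR 10111 = 01110
  pos 3: 11101 XOR 10111 = 01010
  pos 4: 10100 XOR 10111 = 00011
  pos 7: 11100 XOR 10111 = 01011
  pos 8: 10111 XOR 10111 = 00000
Remainder = 0010 (nonzero — an error is detected).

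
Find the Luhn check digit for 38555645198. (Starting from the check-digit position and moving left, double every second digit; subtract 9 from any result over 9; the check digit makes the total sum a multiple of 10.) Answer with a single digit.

2

Partial digits right→left: 8 9 1 5 4 6 5 5 5 8 3
Double every second digit counting from the check-digit position (so the 1st, 3rd, 5th, ... of the partial from the right).
  doubled (with −9 where >9): 7 2 8 1 1 6 → sum 25
  kept as-is: 9 5 6 5 8 → sum 33
Total = 25 + 33 = 58.
Check digit = (10 − (58 mod 10)) mod 10 = 2.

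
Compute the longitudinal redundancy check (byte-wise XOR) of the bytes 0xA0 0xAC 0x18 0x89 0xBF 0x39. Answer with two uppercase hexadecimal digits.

1B

XOR the bytes together:
  start with 0xA0
  0xA0 ⊕ 0xAC = 0x0C
  0x0C ⊕ 0x18 = 0x14
  0x14 ⊕ 0x89 = 0x9D
  0x9D ⊕ 0xBF = 0x22
  0x22 ⊕ 0x39 = 0x1B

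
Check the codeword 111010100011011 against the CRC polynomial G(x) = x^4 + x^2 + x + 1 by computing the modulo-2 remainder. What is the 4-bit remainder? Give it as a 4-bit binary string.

Modulo-2 division of 111010100011011 by 10111:
  pos 0: 11101 XOR 10111 = 01010
  pos 1: 10100 XOR 10111 = 00011
  pos 4: 11100 XOR 10111 = 01011
  pos 5: 10110 XOR 10111 = 00001
  pos 9: 11101 XOR 10111 = 01010
  pos 10: 10101 XOR 10111 = 00010
Remainder = 0010 (nonzero — an error is detected).

0010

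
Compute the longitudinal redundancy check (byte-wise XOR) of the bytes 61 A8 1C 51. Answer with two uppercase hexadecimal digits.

84

XOR the bytes together:
  start with 0x61
  0x61 ⊕ 0xA8 = 0xC9
  0xC9 ⊕ 0x1C = 0xD5
  0xD5 ⊕ 0x51 = 0x84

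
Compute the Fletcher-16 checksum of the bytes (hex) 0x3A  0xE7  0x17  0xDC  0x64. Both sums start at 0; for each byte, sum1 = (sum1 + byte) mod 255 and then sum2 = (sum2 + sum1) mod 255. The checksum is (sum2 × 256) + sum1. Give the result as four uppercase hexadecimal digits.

267A

Running sums (mod 255):
  after byte 0 (0x3A): sum1=58, sum2=58
  after byte 1 (0xE7): sum1=34, sum2=92
  after byte 2 (0x17): sum1=57, sum2=149
  after byte 3 (0xDC): sum1=22, sum2=171
  after byte 4 (0x64): sum1=122, sum2=38
Checksum = sum2·256 + sum1 = 38·256 + 122 = 9850 = 0x267A.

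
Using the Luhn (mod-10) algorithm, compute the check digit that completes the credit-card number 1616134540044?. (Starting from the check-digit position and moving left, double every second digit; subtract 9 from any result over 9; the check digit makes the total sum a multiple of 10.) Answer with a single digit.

6

Partial digits right→left: 4 4 0 0 4 5 4 3 1 6 1 6 1
Double every second digit counting from the check-digit position (so the 1st, 3rd, 5th, ... of the partial from the right).
  doubled (with −9 where >9): 8 0 8 8 2 2 2 → sum 30
  kept as-is: 4 0 5 3 6 6 → sum 24
Total = 30 + 24 = 54.
Check digit = (10 − (54 mod 10)) mod 10 = 6.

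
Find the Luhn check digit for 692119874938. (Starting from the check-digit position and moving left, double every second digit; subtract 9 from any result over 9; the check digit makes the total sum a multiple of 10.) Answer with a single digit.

5

Partial digits right→left: 8 3 9 4 7 8 9 1 1 2 9 6
Double every second digit counting from the check-digit position (so the 1st, 3rd, 5th, ... of the partial from the right).
  doubled (with −9 where >9): 7 9 5 9 2 9 → sum 41
  kept as-is: 3 4 8 1 2 6 → sum 24
Total = 41 + 24 = 65.
Check digit = (10 − (65 mod 10)) mod 10 = 5.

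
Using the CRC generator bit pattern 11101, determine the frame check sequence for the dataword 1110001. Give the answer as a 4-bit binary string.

0011

Append 4 zeros: 11100010000. Divide by 11101 (XOR where the leading bit is 1):
  pos 0: 11100 XOR 11101 = 00001
  pos 4: 10100 XOR 11101 = 01001
  pos 5: 10010 XOR 11101 = 01111
  pos 6: 11110 XOR 11101 = 00011
Remainder (last 4 bits) = 0011. This is the CRC / FCS.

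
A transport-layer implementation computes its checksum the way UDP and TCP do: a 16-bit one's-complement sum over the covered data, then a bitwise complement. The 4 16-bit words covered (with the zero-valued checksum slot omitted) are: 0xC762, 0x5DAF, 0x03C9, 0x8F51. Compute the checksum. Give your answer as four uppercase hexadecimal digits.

47D3

One's-complement addition (fold any carry out of bit 15 back into bit 0):
  0xC762 + 0x5DAF = 0x12511 → wrap carry → 0x2512
  0x2512 + 0x03C9 = 0x028DB
  0x28DB + 0x8F51 = 0x0B82C
One's-complement sum = 0xB82C.
Checksum = ~0xB82C & 0xFFFF = 0x47D3.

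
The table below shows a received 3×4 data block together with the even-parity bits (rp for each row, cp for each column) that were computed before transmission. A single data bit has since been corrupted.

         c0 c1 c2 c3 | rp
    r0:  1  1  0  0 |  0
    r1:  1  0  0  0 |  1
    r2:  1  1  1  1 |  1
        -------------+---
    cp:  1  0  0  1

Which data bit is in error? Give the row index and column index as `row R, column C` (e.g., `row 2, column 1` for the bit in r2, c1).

Recompute each row's even parity and compare to rp:
  r0: data parity 0, sent rp 0 → ok
  r1: data parity 1, sent rp 1 → ok
  r2: data parity 0, sent rp 1 → mismatch
Recompute each column's even parity and compare to cp:
  c0: data parity 1, sent cp 1 → ok
  c1: data parity 0, sent cp 0 → ok
  c2: data parity 1, sent cp 0 → mismatch
  c3: data parity 1, sent cp 1 → ok
Exactly one row (r2) and one column (c2) fail → the flipped bit is at their intersection.

row 2, column 2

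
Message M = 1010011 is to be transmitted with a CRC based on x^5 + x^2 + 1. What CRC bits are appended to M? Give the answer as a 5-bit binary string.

10010

Append 5 zeros: 101001100000. Divide by 100101 (XOR where the leading bit is 1):
  pos 0: 101001 XOR 100101 = 001100
  pos 2: 110010 XOR 100101 = 010111
  pos 3: 101110 XOR 100101 = 001011
  pos 5: 101100 XOR 100101 = 001001
Remainder (last 5 bits) = 10010. This is the CRC / FCS.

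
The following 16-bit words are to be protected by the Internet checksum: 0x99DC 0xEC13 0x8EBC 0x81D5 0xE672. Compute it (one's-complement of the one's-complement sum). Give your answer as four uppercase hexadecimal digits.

One's-complement addition (fold any carry out of bit 15 back into bit 0):
  0x99DC + 0xEC13 = 0x185EF → wrap carry → 0x85F0
  0x85F0 + 0x8EBC = 0x114AC → wrap carry → 0x14AD
  0x14AD + 0x81D5 = 0x09682
  0x9682 + 0xE672 = 0x17CF4 → wrap carry → 0x7CF5
One's-complement sum = 0x7CF5.
Checksum = ~0x7CF5 & 0xFFFF = 0x830A.

830A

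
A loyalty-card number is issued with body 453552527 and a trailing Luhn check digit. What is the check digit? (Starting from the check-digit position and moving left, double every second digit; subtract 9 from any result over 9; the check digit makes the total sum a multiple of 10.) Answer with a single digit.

5

Partial digits right→left: 7 2 5 2 5 5 3 5 4
Double every second digit counting from the check-digit position (so the 1st, 3rd, 5th, ... of the partial from the right).
  doubled (with −9 where >9): 5 1 1 6 8 → sum 21
  kept as-is: 2 2 5 5 → sum 14
Total = 21 + 14 = 35.
Check digit = (10 − (35 mod 10)) mod 10 = 5.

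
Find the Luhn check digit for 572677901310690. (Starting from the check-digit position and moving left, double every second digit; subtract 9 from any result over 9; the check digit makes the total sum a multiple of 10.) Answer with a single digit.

Partial digits right→left: 0 9 6 0 1 3 1 0 9 7 7 6 2 7 5
Double every second digit counting from the check-digit position (so the 1st, 3rd, 5th, ... of the partial from the right).
  doubled (with −9 where >9): 0 3 2 2 9 5 4 1 → sum 26
  kept as-is: 9 0 3 0 7 6 7 → sum 32
Total = 26 + 32 = 58.
Check digit = (10 − (58 mod 10)) mod 10 = 2.

2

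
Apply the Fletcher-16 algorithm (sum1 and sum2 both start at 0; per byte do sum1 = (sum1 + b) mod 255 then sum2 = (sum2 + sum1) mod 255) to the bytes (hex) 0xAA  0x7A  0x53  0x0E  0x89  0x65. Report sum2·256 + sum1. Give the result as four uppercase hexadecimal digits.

5475

Running sums (mod 255):
  after byte 0 (0xAA): sum1=170, sum2=170
  after byte 1 (0x7A): sum1=37, sum2=207
  after byte 2 (0x53): sum1=120, sum2=72
  after byte 3 (0x0E): sum1=134, sum2=206
  after byte 4 (0x89): sum1=16, sum2=222
  after byte 5 (0x65): sum1=117, sum2=84
Checksum = sum2·256 + sum1 = 84·256 + 117 = 21621 = 0x5475.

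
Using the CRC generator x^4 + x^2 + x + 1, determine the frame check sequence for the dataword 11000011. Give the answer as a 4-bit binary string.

Append 4 zeros: 110000110000. Divide by 10111 (XOR where the leading bit is 1):
  pos 0: 11000 XOR 10111 = 01111
  pos 1: 11110 XOR 10111 = 01001
  pos 2: 10011 XOR 10111 = 00100
  pos 4: 10010 XOR 10111 = 00101
  pos 6: 10100 XOR 10111 = 00011
Remainder (last 4 bits) = 0110. This is the CRC / FCS.

0110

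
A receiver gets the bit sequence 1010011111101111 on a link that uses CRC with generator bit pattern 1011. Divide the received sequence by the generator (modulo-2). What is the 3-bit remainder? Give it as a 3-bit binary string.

101

Modulo-2 division of 1010011111101111 by 1011:
  pos 0: 1010 XOR 1011 = 0001
  pos 3: 1011 XOR 1011 = 0000
  pos 7: 1111 XOR 1011 = 0100
  pos 8: 1000 XOR 1011 = 0011
  pos 10: 1111 XOR 1011 = 0100
  pos 11: 1001 XOR 1011 = 0010
Remainder = 101 (nonzero — an error is detected).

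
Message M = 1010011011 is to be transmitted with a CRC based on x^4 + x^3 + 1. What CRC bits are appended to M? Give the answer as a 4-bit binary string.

0000

Append 4 zeros: 10100110110000. Divide by 11001 (XOR where the leading bit is 1):
  pos 0: 10100 XOR 11001 = 01101
  pos 1: 11011 XOR 11001 = 00010
  pos 4: 10101 XOR 11001 = 01100
  pos 5: 11001 XOR 11001 = 00000
Remainder (last 4 bits) = 0000. This is the CRC / FCS.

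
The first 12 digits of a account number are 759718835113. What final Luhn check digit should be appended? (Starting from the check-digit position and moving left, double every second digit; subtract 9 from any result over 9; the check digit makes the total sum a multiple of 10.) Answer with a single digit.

2

Partial digits right→left: 3 1 1 5 3 8 8 1 7 9 5 7
Double every second digit counting from the check-digit position (so the 1st, 3rd, 5th, ... of the partial from the right).
  doubled (with −9 where >9): 6 2 6 7 5 1 → sum 27
  kept as-is: 1 5 8 1 9 7 → sum 31
Total = 27 + 31 = 58.
Check digit = (10 − (58 mod 10)) mod 10 = 2.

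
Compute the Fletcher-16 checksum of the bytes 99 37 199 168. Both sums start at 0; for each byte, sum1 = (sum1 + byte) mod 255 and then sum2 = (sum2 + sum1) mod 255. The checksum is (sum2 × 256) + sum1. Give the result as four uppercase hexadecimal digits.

Running sums (mod 255):
  after byte 0 (99): sum1=99, sum2=99
  after byte 1 (37): sum1=136, sum2=235
  after byte 2 (199): sum1=80, sum2=60
  after byte 3 (168): sum1=248, sum2=53
Checksum = sum2·256 + sum1 = 53·256 + 248 = 13816 = 0x35F8.

35F8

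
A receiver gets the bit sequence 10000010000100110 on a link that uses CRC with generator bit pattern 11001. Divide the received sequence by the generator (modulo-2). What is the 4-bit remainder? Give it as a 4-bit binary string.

Modulo-2 division of 10000010000100110 by 11001:
  pos 0: 10000 XOR 11001 = 01001
  pos 1: 10010 XOR 11001 = 01011
  pos 2: 10111 XOR 11001 = 01110
  pos 3: 11100 XOR 11001 = 00101
  pos 5: 10100 XOR 11001 = 01101
  pos 6: 11010 XOR 11001 = 00011
  pos 9: 11100 XOR 11001 = 00101
  pos 11: 10111 XOR 11001 = 01110
  pos 12: 11100 XOR 11001 = 00101
Remainder = 0101 (nonzero — an error is detected).

0101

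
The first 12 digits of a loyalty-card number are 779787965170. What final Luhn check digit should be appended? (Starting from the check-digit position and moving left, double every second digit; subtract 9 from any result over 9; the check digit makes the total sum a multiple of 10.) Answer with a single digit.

Partial digits right→left: 0 7 1 5 6 9 7 8 7 9 7 7
Double every second digit counting from the check-digit position (so the 1st, 3rd, 5th, ... of the partial from the right).
  doubled (with −9 where >9): 0 2 3 5 5 5 → sum 20
  kept as-is: 7 5 9 8 9 7 → sum 45
Total = 20 + 45 = 65.
Check digit = (10 − (65 mod 10)) mod 10 = 5.

5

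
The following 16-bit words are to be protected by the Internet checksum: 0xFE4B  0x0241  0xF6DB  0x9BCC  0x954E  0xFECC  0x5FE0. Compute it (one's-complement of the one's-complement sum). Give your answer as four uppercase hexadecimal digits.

One's-complement addition (fold any carry out of bit 15 back into bit 0):
  0xFE4B + 0x0241 = 0x1008C → wrap carry → 0x008D
  0x008D + 0xF6DB = 0x0F768
  0xF768 + 0x9BCC = 0x19334 → wrap carry → 0x9335
  0x9335 + 0x954E = 0x12883 → wrap carry → 0x2884
  0x2884 + 0xFECC = 0x12750 → wrap carry → 0x2751
  0x2751 + 0x5FE0 = 0x08731
One's-complement sum = 0x8731.
Checksum = ~0x8731 & 0xFFFF = 0x78CE.

78CE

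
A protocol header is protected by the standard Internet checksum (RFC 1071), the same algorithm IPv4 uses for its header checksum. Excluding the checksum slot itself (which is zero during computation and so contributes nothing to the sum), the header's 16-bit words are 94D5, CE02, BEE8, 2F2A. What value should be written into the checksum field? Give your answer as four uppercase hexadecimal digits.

One's-complement addition (fold any carry out of bit 15 back into bit 0):
  0x94D5 + 0xCE02 = 0x162D7 → wrap carry → 0x62D8
  0x62D8 + 0xBEE8 = 0x121C0 → wrap carry → 0x21C1
  0x21C1 + 0x2F2A = 0x050EB
One's-complement sum = 0x50EB.
Checksum = ~0x50EB & 0xFFFF = 0xAF14.

AF14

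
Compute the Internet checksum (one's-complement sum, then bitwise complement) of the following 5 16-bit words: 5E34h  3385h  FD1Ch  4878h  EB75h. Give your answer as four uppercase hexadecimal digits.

One's-complement addition (fold any carry out of bit 15 back into bit 0):
  0x5E34 + 0x3385 = 0x091B9
  0x91B9 + 0xFD1C = 0x18ED5 → wrap carry → 0x8ED6
  0x8ED6 + 0x4878 = 0x0D74E
  0xD74E + 0xEB75 = 0x1C2C3 → wrap carry → 0xC2C4
One's-complement sum = 0xC2C4.
Checksum = ~0xC2C4 & 0xFFFF = 0x3D3B.

3D3B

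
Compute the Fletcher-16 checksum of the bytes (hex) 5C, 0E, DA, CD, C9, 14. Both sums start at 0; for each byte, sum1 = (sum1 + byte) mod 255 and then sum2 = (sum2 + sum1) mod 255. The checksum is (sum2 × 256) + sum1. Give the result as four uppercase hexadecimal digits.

ECF0

Running sums (mod 255):
  after byte 0 (5C): sum1=92, sum2=92
  after byte 1 (0E): sum1=106, sum2=198
  after byte 2 (DA): sum1=69, sum2=12
  after byte 3 (CD): sum1=19, sum2=31
  after byte 4 (C9): sum1=220, sum2=251
  after byte 5 (14): sum1=240, sum2=236
Checksum = sum2·256 + sum1 = 236·256 + 240 = 60656 = 0xECF0.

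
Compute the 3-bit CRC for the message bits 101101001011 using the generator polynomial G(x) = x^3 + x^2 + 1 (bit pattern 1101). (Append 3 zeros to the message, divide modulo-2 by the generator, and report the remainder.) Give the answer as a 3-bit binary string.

101

Append 3 zeros: 101101001011000. Divide by 1101 (XOR where the leading bit is 1):
  pos 0: 1011 XOR 1101 = 0110
  pos 1: 1100 XOR 1101 = 0001
  pos 4: 1100 XOR 1101 = 0001
  pos 7: 1101 XOR 1101 = 0000
  pos 11: 1000 XOR 1101 = 0101
Remainder (last 3 bits) = 101. This is the CRC / FCS.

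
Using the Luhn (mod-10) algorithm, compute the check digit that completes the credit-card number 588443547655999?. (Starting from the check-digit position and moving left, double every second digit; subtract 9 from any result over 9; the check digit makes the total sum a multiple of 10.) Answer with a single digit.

Partial digits right→left: 9 9 9 5 5 6 7 4 5 3 4 4 8 8 5
Double every second digit counting from the check-digit position (so the 1st, 3rd, 5th, ... of the partial from the right).
  doubled (with −9 where >9): 9 9 1 5 1 8 7 1 → sum 41
  kept as-is: 9 5 6 4 3 4 8 → sum 39
Total = 41 + 39 = 80.
Check digit = (10 − (80 mod 10)) mod 10 = 0.

0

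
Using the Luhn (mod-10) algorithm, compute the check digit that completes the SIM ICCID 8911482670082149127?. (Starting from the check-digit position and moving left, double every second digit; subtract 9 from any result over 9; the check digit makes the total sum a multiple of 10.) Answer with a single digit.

1

Partial digits right→left: 7 2 1 9 4 1 2 8 0 0 7 6 2 8 4 1 1 9 8
Double every second digit counting from the check-digit position (so the 1st, 3rd, 5th, ... of the partial from the right).
  doubled (with −9 where >9): 5 2 8 4 0 5 4 8 2 7 → sum 45
  kept as-is: 2 9 1 8 0 6 8 1 9 → sum 44
Total = 45 + 44 = 89.
Check digit = (10 − (89 mod 10)) mod 10 = 1.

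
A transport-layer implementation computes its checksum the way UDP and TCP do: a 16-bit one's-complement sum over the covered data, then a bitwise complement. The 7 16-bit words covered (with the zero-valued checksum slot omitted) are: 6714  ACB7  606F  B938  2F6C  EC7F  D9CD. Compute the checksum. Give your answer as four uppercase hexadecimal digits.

DCD1

One's-complement addition (fold any carry out of bit 15 back into bit 0):
  0x6714 + 0xACB7 = 0x113CB → wrap carry → 0x13CC
  0x13CC + 0x606F = 0x0743B
  0x743B + 0xB938 = 0x12D73 → wrap carry → 0x2D74
  0x2D74 + 0x2F6C = 0x05CE0
  0x5CE0 + 0xEC7F = 0x1495F → wrap carry → 0x4960
  0x4960 + 0xD9CD = 0x1232D → wrap carry → 0x232E
One's-complement sum = 0x232E.
Checksum = ~0x232E & 0xFFFF = 0xDCD1.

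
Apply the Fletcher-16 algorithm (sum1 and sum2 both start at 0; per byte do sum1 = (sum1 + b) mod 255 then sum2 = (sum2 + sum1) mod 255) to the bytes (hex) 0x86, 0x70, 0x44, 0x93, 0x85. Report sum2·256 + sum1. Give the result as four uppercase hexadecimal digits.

Running sums (mod 255):
  after byte 0 (0x86): sum1=134, sum2=134
  after byte 1 (0x70): sum1=246, sum2=125
  after byte 2 (0x44): sum1=59, sum2=184
  after byte 3 (0x93): sum1=206, sum2=135
  after byte 4 (0x85): sum1=84, sum2=219
Checksum = sum2·256 + sum1 = 219·256 + 84 = 56148 = 0xDB54.

DB54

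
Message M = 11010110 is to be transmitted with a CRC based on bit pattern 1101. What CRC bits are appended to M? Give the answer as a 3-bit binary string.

100

Append 3 zeros: 11010110000. Divide by 1101 (XOR where the leading bit is 1):
  pos 0: 1101 XOR 1101 = 0000
  pos 5: 1100 XOR 1101 = 0001
Remainder (last 3 bits) = 100. This is the CRC / FCS.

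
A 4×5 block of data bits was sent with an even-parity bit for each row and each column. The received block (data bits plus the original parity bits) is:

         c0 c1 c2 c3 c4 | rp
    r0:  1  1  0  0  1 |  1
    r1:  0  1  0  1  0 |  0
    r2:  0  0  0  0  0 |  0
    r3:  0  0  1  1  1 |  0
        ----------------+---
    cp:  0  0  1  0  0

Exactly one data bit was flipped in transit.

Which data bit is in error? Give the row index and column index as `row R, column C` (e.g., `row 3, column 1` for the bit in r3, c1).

Recompute each row's even parity and compare to rp:
  r0: data parity 1, sent rp 1 → ok
  r1: data parity 0, sent rp 0 → ok
  r2: data parity 0, sent rp 0 → ok
  r3: data parity 1, sent rp 0 → mismatch
Recompute each column's even parity and compare to cp:
  c0: data parity 1, sent cp 0 → mismatch
  c1: data parity 0, sent cp 0 → ok
  c2: data parity 1, sent cp 1 → ok
  c3: data parity 0, sent cp 0 → ok
  c4: data parity 0, sent cp 0 → ok
Exactly one row (r3) and one column (c0) fail → the flipped bit is at their intersection.

row 3, column 0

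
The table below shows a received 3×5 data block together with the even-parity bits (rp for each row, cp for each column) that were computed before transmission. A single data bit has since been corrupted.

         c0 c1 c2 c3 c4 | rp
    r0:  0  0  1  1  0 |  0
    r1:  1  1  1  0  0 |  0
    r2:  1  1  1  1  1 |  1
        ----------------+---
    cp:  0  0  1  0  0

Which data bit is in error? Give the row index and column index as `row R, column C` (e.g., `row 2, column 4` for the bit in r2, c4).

Recompute each row's even parity and compare to rp:
  r0: data parity 0, sent rp 0 → ok
  r1: data parity 1, sent rp 0 → mismatch
  r2: data parity 1, sent rp 1 → ok
Recompute each column's even parity and compare to cp:
  c0: data parity 0, sent cp 0 → ok
  c1: data parity 0, sent cp 0 → ok
  c2: data parity 1, sent cp 1 → ok
  c3: data parity 0, sent cp 0 → ok
  c4: data parity 1, sent cp 0 → mismatch
Exactly one row (r1) and one column (c4) fail → the flipped bit is at their intersection.

row 1, column 4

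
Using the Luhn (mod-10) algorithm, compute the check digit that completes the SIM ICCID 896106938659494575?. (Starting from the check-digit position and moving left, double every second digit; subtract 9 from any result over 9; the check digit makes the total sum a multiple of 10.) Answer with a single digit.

Partial digits right→left: 5 7 5 4 9 4 9 5 6 8 3 9 6 0 1 6 9 8
Double every second digit counting from the check-digit position (so the 1st, 3rd, 5th, ... of the partial from the right).
  doubled (with −9 where >9): 1 1 9 9 3 6 3 2 9 → sum 43
  kept as-is: 7 4 4 5 8 9 0 6 8 → sum 51
Total = 43 + 51 = 94.
Check digit = (10 − (94 mod 10)) mod 10 = 6.

6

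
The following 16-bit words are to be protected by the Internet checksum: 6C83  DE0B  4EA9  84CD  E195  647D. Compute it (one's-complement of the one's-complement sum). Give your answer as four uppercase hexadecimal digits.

9BE6

One's-complement addition (fold any carry out of bit 15 back into bit 0):
  0x6C83 + 0xDE0B = 0x14A8E → wrap carry → 0x4A8F
  0x4A8F + 0x4EA9 = 0x09938
  0x9938 + 0x84CD = 0x11E05 → wrap carry → 0x1E06
  0x1E06 + 0xE195 = 0x0FF9B
  0xFF9B + 0x647D = 0x16418 → wrap carry → 0x6419
One's-complement sum = 0x6419.
Checksum = ~0x6419 & 0xFFFF = 0x9BE6.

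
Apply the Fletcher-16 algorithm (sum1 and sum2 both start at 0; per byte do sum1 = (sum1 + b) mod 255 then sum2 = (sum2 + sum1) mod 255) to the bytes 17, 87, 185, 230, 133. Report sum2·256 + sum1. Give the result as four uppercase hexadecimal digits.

338E

Running sums (mod 255):
  after byte 0 (17): sum1=17, sum2=17
  after byte 1 (87): sum1=104, sum2=121
  after byte 2 (185): sum1=34, sum2=155
  after byte 3 (230): sum1=9, sum2=164
  after byte 4 (133): sum1=142, sum2=51
Checksum = sum2·256 + sum1 = 51·256 + 142 = 13198 = 0x338E.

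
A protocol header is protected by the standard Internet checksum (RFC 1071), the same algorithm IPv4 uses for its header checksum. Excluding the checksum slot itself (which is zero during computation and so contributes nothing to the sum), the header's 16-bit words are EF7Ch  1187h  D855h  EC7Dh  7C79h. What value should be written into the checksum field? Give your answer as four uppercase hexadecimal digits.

BDAE

One's-complement addition (fold any carry out of bit 15 back into bit 0):
  0xEF7C + 0x1187 = 0x10103 → wrap carry → 0x0104
  0x0104 + 0xD855 = 0x0D959
  0xD959 + 0xEC7D = 0x1C5D6 → wrap carry → 0xC5D7
  0xC5D7 + 0x7C79 = 0x14250 → wrap carry → 0x4251
One's-complement sum = 0x4251.
Checksum = ~0x4251 & 0xFFFF = 0xBDAE.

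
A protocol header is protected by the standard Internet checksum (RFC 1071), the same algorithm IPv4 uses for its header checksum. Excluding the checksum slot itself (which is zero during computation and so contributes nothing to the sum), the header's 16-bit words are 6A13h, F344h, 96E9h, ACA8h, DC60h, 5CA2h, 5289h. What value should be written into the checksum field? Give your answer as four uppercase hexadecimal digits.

One's-complement addition (fold any carry out of bit 15 back into bit 0):
  0x6A13 + 0xF344 = 0x15D57 → wrap carry → 0x5D58
  0x5D58 + 0x96E9 = 0x0F441
  0xF441 + 0xACA8 = 0x1A0E9 → wrap carry → 0xA0EA
  0xA0EA + 0xDC60 = 0x17D4A → wrap carry → 0x7D4B
  0x7D4B + 0x5CA2 = 0x0D9ED
  0xD9ED + 0x5289 = 0x12C76 → wrap carry → 0x2C77
One's-complement sum = 0x2C77.
Checksum = ~0x2C77 & 0xFFFF = 0xD388.

D388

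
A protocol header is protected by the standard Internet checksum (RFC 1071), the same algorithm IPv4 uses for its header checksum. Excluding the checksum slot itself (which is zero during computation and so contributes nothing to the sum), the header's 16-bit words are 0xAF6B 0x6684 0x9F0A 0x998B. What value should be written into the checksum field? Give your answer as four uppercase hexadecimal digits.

B179

One's-complement addition (fold any carry out of bit 15 back into bit 0):
  0xAF6B + 0x6684 = 0x115EF → wrap carry → 0x15F0
  0x15F0 + 0x9F0A = 0x0B4FA
  0xB4FA + 0x998B = 0x14E85 → wrap carry → 0x4E86
One's-complement sum = 0x4E86.
Checksum = ~0x4E86 & 0xFFFF = 0xB179.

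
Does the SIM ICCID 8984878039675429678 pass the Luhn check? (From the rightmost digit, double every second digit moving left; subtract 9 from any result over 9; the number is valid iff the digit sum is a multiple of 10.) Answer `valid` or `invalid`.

valid

From the right, keep odd positions and double even positions (subtract 9 from any doubled value over 9):
  doubled (positions 2,4,...): 5 9 8 5 9 0 5 8 9 → sum 58
  kept (positions 1,3,...): 8 6 2 5 6 3 8 8 8 8 → sum 62
Total = 120.
120 mod 10 = 0, so the number is valid.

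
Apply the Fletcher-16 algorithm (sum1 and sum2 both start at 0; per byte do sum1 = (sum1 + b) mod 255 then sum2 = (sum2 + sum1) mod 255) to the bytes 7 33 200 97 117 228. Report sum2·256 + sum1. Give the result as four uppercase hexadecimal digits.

E6AC

Running sums (mod 255):
  after byte 0 (7): sum1=7, sum2=7
  after byte 1 (33): sum1=40, sum2=47
  after byte 2 (200): sum1=240, sum2=32
  after byte 3 (97): sum1=82, sum2=114
  after byte 4 (117): sum1=199, sum2=58
  after byte 5 (228): sum1=172, sum2=230
Checksum = sum2·256 + sum1 = 230·256 + 172 = 59052 = 0xE6AC.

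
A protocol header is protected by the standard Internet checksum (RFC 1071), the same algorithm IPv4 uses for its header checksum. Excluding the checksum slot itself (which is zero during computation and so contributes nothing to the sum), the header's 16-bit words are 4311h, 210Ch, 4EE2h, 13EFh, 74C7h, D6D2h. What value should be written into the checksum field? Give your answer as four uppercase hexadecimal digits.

ED76

One's-complement addition (fold any carry out of bit 15 back into bit 0):
  0x4311 + 0x210C = 0x0641D
  0x641D + 0x4EE2 = 0x0B2FF
  0xB2FF + 0x13EF = 0x0C6EE
  0xC6EE + 0x74C7 = 0x13BB5 → wrap carry → 0x3BB6
  0x3BB6 + 0xD6D2 = 0x11288 → wrap carry → 0x1289
One's-complement sum = 0x1289.
Checksum = ~0x1289 & 0xFFFF = 0xED76.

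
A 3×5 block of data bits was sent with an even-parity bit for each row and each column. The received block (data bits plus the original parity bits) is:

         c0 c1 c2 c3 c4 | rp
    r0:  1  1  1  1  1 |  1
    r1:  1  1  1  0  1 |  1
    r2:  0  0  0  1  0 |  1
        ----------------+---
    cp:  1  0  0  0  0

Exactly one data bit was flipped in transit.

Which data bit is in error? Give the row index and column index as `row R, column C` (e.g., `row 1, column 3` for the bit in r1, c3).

Recompute each row's even parity and compare to rp:
  r0: data parity 1, sent rp 1 → ok
  r1: data parity 0, sent rp 1 → mismatch
  r2: data parity 1, sent rp 1 → ok
Recompute each column's even parity and compare to cp:
  c0: data parity 0, sent cp 1 → mismatch
  c1: data parity 0, sent cp 0 → ok
  c2: data parity 0, sent cp 0 → ok
  c3: data parity 0, sent cp 0 → ok
  c4: data parity 0, sent cp 0 → ok
Exactly one row (r1) and one column (c0) fail → the flipped bit is at their intersection.

row 1, column 0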